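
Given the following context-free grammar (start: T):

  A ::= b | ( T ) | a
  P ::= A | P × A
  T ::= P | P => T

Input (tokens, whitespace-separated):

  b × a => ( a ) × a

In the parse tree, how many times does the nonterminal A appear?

[T [P [P [A b]] × [A a]] => [T [P [P [A ( [T [P [A a]]] )]] × [A a]]]]

5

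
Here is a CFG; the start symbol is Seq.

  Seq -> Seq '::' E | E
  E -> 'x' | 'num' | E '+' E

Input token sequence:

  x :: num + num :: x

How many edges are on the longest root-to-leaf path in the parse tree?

4

[Seq [Seq [Seq [E x]] :: [E [E num] + [E num]]] :: [E x]]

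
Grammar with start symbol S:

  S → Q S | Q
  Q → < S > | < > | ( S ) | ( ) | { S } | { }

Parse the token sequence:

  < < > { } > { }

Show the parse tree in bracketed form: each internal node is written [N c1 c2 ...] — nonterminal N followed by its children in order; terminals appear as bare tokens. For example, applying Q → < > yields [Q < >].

S
Q S
< S > S
< Q S > S
< < > S > S
< < > Q > S
< < > { } > S
< < > { } > Q
< < > { } > { }

[S [Q < [S [Q < >] [S [Q { }]]] >] [S [Q { }]]]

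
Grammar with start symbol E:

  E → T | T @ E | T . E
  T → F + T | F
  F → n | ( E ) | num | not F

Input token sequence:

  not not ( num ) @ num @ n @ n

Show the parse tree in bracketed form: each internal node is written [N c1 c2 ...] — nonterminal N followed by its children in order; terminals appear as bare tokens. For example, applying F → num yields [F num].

[E [T [F not [F not [F ( [E [T [F num]]] )]]]] @ [E [T [F num]] @ [E [T [F n]] @ [E [T [F n]]]]]]

E
T @ E
F @ E
not F @ E
not not F @ E
not not ( E ) @ E
not not ( T ) @ E
not not ( F ) @ E
not not ( num ) @ E
not not ( num ) @ T @ E
not not ( num ) @ F @ E
not not ( num ) @ num @ E
not not ( num ) @ num @ T @ E
not not ( num ) @ num @ F @ E
not not ( num ) @ num @ n @ E
not not ( num ) @ num @ n @ T
not not ( num ) @ num @ n @ F
not not ( num ) @ num @ n @ n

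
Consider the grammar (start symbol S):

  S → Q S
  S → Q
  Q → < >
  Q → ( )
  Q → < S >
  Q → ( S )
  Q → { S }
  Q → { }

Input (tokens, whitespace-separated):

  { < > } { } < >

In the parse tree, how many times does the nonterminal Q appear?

[S [Q { [S [Q < >]] }] [S [Q { }] [S [Q < >]]]]

4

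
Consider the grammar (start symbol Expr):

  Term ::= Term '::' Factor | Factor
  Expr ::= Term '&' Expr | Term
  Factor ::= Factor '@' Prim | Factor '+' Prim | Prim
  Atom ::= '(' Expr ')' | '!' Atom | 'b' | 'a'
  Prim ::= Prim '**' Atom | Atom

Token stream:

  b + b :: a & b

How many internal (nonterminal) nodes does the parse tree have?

[Expr [Term [Term [Factor [Factor [Prim [Atom b]]] + [Prim [Atom b]]]] :: [Factor [Prim [Atom a]]]] & [Expr [Term [Factor [Prim [Atom b]]]]]]

17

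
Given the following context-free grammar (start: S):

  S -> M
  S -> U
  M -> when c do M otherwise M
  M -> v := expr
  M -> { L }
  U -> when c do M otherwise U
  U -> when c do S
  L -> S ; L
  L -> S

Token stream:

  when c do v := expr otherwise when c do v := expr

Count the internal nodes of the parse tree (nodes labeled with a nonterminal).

6

[S [U when c do [M v := expr] otherwise [U when c do [S [M v := expr]]]]]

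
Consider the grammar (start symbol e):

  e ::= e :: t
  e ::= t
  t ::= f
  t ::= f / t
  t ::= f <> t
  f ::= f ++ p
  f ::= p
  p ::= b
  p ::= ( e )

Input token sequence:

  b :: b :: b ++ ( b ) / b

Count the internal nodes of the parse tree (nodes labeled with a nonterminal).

[e [e [e [t [f [p b]]]] :: [t [f [p b]]]] :: [t [f [f [p b]] ++ [p ( [e [t [f [p b]]]] )]] / [t [f [p b]]]]]

21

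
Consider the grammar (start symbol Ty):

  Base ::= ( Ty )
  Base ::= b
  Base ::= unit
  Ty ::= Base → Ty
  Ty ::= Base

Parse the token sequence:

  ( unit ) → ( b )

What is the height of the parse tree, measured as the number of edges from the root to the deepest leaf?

5

[Ty [Base ( [Ty [Base unit]] )] → [Ty [Base ( [Ty [Base b]] )]]]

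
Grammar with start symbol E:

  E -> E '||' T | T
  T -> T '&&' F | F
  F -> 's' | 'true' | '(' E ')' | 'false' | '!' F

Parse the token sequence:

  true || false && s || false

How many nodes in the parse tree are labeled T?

4

[E [E [E [T [F true]]] || [T [T [F false]] && [F s]]] || [T [F false]]]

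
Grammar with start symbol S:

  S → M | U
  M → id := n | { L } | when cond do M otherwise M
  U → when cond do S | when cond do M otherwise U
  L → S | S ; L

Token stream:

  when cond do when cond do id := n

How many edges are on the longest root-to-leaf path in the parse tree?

6

[S [U when cond do [S [U when cond do [S [M id := n]]]]]]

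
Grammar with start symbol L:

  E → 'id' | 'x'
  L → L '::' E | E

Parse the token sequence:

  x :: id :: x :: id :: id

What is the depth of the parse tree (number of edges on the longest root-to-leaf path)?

6

[L [L [L [L [L [E x]] :: [E id]] :: [E x]] :: [E id]] :: [E id]]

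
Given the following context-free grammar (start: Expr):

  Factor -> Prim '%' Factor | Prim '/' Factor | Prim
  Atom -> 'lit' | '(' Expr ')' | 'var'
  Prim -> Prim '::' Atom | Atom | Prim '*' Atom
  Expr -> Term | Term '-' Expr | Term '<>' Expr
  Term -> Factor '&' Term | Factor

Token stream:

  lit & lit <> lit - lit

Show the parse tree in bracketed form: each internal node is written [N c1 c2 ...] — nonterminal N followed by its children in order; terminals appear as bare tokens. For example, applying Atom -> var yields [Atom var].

Expr
Term <> Expr
Factor & Term <> Expr
Prim & Term <> Expr
Atom & Term <> Expr
lit & Term <> Expr
lit & Factor <> Expr
lit & Prim <> Expr
lit & Atom <> Expr
lit & lit <> Expr
lit & lit <> Term - Expr
lit & lit <> Factor - Expr
lit & lit <> Prim - Expr
lit & lit <> Atom - Expr
lit & lit <> lit - Expr
lit & lit <> lit - Term
lit & lit <> lit - Factor
lit & lit <> lit - Prim
lit & lit <> lit - Atom
lit & lit <> lit - lit

[Expr [Term [Factor [Prim [Atom lit]]] & [Term [Factor [Prim [Atom lit]]]]] <> [Expr [Term [Factor [Prim [Atom lit]]]] - [Expr [Term [Factor [Prim [Atom lit]]]]]]]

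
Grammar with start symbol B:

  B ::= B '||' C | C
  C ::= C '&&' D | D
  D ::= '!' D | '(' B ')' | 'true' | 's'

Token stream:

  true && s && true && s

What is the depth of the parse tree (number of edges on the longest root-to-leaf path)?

6

[B [C [C [C [C [D true]] && [D s]] && [D true]] && [D s]]]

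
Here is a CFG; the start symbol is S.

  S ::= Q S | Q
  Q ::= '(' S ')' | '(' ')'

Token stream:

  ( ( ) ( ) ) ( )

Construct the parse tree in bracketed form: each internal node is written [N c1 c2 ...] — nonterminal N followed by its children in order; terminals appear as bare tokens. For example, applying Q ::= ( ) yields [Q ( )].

[S [Q ( [S [Q ( )] [S [Q ( )]]] )] [S [Q ( )]]]

S
Q S
( S ) S
( Q S ) S
( ( ) S ) S
( ( ) Q ) S
( ( ) ( ) ) S
( ( ) ( ) ) Q
( ( ) ( ) ) ( )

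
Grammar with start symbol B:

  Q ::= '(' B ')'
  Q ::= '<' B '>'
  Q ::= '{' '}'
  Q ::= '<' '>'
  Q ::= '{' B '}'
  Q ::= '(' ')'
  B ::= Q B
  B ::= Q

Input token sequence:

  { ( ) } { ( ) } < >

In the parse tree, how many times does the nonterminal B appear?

5

[B [Q { [B [Q ( )]] }] [B [Q { [B [Q ( )]] }] [B [Q < >]]]]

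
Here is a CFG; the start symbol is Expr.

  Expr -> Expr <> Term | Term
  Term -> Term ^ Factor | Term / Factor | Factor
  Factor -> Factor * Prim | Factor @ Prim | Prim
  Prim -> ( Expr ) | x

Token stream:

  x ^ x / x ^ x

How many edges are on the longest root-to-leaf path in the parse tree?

[Expr [Term [Term [Term [Term [Factor [Prim x]]] ^ [Factor [Prim x]]] / [Factor [Prim x]]] ^ [Factor [Prim x]]]]

7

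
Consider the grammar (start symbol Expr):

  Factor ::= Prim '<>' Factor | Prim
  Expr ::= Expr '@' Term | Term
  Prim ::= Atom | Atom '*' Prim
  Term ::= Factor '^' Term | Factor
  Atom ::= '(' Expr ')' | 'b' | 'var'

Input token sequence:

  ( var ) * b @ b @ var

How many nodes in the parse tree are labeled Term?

4

[Expr [Expr [Expr [Term [Factor [Prim [Atom ( [Expr [Term [Factor [Prim [Atom var]]]]] )] * [Prim [Atom b]]]]]] @ [Term [Factor [Prim [Atom b]]]]] @ [Term [Factor [Prim [Atom var]]]]]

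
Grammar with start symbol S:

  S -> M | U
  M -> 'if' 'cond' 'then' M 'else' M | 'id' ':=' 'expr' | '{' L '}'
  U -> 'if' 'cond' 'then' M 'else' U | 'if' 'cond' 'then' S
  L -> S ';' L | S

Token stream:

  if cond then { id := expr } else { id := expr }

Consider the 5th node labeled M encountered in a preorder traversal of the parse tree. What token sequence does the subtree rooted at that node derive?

[S [M if cond then [M { [L [S [M id := expr]]] }] else [M { [L [S [M id := expr]]] }]]]

id := expr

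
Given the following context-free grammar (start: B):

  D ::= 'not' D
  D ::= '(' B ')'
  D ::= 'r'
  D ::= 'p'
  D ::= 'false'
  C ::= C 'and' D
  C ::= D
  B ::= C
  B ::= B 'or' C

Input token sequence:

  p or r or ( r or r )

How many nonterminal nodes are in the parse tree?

[B [B [B [C [D p]]] or [C [D r]]] or [C [D ( [B [B [C [D r]]] or [C [D r]]] )]]]

15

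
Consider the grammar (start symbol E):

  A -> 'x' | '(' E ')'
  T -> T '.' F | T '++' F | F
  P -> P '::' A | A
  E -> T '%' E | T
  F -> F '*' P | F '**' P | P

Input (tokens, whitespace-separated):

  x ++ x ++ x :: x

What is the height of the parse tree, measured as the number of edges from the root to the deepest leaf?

7

[E [T [T [T [F [P [A x]]]] ++ [F [P [A x]]]] ++ [F [P [P [A x]] :: [A x]]]]]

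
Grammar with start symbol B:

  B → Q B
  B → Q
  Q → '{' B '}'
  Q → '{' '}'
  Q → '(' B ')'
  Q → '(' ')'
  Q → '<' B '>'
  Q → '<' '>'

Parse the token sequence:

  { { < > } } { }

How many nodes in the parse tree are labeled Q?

[B [Q { [B [Q { [B [Q < >]] }]] }] [B [Q { }]]]

4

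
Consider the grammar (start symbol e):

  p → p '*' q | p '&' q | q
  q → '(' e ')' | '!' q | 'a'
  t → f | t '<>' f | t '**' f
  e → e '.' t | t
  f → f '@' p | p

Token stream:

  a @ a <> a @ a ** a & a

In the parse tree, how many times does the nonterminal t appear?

3

[e [t [t [t [f [f [p [q a]]] @ [p [q a]]]] <> [f [f [p [q a]]] @ [p [q a]]]] ** [f [p [p [q a]] & [q a]]]]]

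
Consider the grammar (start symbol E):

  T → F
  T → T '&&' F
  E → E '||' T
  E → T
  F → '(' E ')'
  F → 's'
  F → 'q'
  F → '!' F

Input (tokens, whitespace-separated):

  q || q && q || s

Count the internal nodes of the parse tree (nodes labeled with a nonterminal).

[E [E [E [T [F q]]] || [T [T [F q]] && [F q]]] || [T [F s]]]

11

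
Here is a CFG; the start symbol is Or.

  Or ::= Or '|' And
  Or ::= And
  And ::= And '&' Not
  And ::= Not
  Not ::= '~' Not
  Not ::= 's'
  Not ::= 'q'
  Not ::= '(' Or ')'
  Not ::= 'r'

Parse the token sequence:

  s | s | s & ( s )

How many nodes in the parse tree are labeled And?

[Or [Or [Or [And [Not s]]] | [And [Not s]]] | [And [And [Not s]] & [Not ( [Or [And [Not s]]] )]]]

5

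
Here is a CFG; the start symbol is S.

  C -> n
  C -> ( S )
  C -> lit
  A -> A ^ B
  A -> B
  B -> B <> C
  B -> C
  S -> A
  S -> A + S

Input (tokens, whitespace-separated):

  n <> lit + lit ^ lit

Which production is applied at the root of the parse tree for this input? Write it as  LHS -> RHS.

[S [A [B [B [C n]] <> [C lit]]] + [S [A [A [B [C lit]]] ^ [B [C lit]]]]]

S -> A + S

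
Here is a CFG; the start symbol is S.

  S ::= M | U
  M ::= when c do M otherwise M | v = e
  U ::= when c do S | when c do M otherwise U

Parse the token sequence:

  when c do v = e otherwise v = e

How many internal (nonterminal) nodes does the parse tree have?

[S [M when c do [M v = e] otherwise [M v = e]]]

4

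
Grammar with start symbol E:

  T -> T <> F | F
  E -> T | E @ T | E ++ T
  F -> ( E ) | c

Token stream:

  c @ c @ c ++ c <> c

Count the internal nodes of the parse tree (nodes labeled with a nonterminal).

[E [E [E [E [T [F c]]] @ [T [F c]]] @ [T [F c]]] ++ [T [T [F c]] <> [F c]]]

14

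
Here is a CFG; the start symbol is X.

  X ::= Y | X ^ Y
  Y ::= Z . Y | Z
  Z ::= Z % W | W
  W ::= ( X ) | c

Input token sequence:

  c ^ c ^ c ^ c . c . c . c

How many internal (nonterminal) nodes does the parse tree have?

25

[X [X [X [X [Y [Z [W c]]]] ^ [Y [Z [W c]]]] ^ [Y [Z [W c]]]] ^ [Y [Z [W c]] . [Y [Z [W c]] . [Y [Z [W c]] . [Y [Z [W c]]]]]]]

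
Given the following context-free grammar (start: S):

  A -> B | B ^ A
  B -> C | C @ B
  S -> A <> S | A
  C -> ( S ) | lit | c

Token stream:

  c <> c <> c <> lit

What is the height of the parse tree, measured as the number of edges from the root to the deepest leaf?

[S [A [B [C c]]] <> [S [A [B [C c]]] <> [S [A [B [C c]]] <> [S [A [B [C lit]]]]]]]

7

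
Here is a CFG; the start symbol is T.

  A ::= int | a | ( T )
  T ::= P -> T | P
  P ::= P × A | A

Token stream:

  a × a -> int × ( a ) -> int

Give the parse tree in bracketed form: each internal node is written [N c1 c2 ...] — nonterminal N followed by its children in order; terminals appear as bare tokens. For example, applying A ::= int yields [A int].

T
P -> T
P × A -> T
A × A -> T
a × A -> T
a × a -> T
a × a -> P -> T
a × a -> P × A -> T
a × a -> A × A -> T
a × a -> int × A -> T
a × a -> int × ( T ) -> T
a × a -> int × ( P ) -> T
a × a -> int × ( A ) -> T
a × a -> int × ( a ) -> T
a × a -> int × ( a ) -> P
a × a -> int × ( a ) -> A
a × a -> int × ( a ) -> int

[T [P [P [A a]] × [A a]] -> [T [P [P [A int]] × [A ( [T [P [A a]]] )]] -> [T [P [A int]]]]]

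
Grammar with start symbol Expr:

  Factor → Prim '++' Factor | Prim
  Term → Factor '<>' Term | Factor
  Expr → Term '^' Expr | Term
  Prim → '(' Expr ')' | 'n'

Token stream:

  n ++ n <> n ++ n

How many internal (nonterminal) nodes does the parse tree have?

[Expr [Term [Factor [Prim n] ++ [Factor [Prim n]]] <> [Term [Factor [Prim n] ++ [Factor [Prim n]]]]]]

11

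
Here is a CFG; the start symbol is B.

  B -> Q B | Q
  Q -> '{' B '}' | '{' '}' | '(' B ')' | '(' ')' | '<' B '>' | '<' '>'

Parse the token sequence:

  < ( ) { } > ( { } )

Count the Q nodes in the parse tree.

5

[B [Q < [B [Q ( )] [B [Q { }]]] >] [B [Q ( [B [Q { }]] )]]]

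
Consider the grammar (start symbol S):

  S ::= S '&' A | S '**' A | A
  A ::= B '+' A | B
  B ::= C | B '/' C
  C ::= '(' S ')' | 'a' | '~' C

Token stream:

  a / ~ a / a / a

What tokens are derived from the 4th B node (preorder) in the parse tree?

[S [A [B [B [B [B [C a]] / [C ~ [C a]]] / [C a]] / [C a]]]]

a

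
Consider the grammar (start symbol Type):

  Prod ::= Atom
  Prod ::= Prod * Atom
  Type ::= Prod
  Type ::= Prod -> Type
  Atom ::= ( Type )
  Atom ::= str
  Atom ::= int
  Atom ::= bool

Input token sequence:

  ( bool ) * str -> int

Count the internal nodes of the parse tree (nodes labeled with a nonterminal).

11

[Type [Prod [Prod [Atom ( [Type [Prod [Atom bool]]] )]] * [Atom str]] -> [Type [Prod [Atom int]]]]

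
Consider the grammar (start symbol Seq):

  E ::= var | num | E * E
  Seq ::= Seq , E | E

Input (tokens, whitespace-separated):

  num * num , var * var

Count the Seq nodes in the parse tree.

[Seq [Seq [E [E num] * [E num]]] , [E [E var] * [E var]]]

2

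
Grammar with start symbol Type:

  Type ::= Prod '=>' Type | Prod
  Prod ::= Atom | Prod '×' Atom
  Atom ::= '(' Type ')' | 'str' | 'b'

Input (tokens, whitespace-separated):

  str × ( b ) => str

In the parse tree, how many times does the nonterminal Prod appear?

4

[Type [Prod [Prod [Atom str]] × [Atom ( [Type [Prod [Atom b]]] )]] => [Type [Prod [Atom str]]]]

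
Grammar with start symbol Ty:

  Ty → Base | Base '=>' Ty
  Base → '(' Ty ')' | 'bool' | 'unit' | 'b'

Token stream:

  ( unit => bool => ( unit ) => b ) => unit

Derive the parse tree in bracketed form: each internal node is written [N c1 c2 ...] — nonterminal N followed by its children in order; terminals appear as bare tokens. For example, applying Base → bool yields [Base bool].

[Ty [Base ( [Ty [Base unit] => [Ty [Base bool] => [Ty [Base ( [Ty [Base unit]] )] => [Ty [Base b]]]]] )] => [Ty [Base unit]]]

Ty
Base => Ty
( Ty ) => Ty
( Base => Ty ) => Ty
( unit => Ty ) => Ty
( unit => Base => Ty ) => Ty
( unit => bool => Ty ) => Ty
( unit => bool => Base => Ty ) => Ty
( unit => bool => ( Ty ) => Ty ) => Ty
( unit => bool => ( Base ) => Ty ) => Ty
( unit => bool => ( unit ) => Ty ) => Ty
( unit => bool => ( unit ) => Base ) => Ty
( unit => bool => ( unit ) => b ) => Ty
( unit => bool => ( unit ) => b ) => Base
( unit => bool => ( unit ) => b ) => unit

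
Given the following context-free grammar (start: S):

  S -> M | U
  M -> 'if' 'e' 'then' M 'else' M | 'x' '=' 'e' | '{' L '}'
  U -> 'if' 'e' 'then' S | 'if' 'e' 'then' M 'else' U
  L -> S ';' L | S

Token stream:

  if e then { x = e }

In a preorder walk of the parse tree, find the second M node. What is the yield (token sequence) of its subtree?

[S [U if e then [S [M { [L [S [M x = e]]] }]]]]

x = e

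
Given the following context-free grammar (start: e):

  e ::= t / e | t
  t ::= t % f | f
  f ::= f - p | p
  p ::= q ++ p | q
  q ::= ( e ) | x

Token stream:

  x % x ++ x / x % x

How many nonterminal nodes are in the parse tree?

20

[e [t [t [f [p [q x]]]] % [f [p [q x] ++ [p [q x]]]]] / [e [t [t [f [p [q x]]]] % [f [p [q x]]]]]]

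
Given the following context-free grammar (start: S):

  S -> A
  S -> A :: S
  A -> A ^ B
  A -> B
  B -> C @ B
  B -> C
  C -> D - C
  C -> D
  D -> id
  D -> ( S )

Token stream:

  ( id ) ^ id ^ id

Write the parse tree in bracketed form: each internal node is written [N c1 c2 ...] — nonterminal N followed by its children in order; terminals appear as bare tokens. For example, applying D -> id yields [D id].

[S [A [A [A [B [C [D ( [S [A [B [C [D id]]]]] )]]]] ^ [B [C [D id]]]] ^ [B [C [D id]]]]]

S
A
A ^ B
A ^ B ^ B
B ^ B ^ B
C ^ B ^ B
D ^ B ^ B
( S ) ^ B ^ B
( A ) ^ B ^ B
( B ) ^ B ^ B
( C ) ^ B ^ B
( D ) ^ B ^ B
( id ) ^ B ^ B
( id ) ^ C ^ B
( id ) ^ D ^ B
( id ) ^ id ^ B
( id ) ^ id ^ C
( id ) ^ id ^ D
( id ) ^ id ^ id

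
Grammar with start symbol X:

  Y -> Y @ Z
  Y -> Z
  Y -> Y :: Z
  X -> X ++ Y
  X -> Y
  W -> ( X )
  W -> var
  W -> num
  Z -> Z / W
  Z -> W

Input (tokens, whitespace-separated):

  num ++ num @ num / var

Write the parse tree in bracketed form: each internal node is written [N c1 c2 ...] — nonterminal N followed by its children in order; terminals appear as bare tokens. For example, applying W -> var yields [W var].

[X [X [Y [Z [W num]]]] ++ [Y [Y [Z [W num]]] @ [Z [Z [W num]] / [W var]]]]

X
X ++ Y
Y ++ Y
Z ++ Y
W ++ Y
num ++ Y
num ++ Y @ Z
num ++ Z @ Z
num ++ W @ Z
num ++ num @ Z
num ++ num @ Z / W
num ++ num @ W / W
num ++ num @ num / W
num ++ num @ num / var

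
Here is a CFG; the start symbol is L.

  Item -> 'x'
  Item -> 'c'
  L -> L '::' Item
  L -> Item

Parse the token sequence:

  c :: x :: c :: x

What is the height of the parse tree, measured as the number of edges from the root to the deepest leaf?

5

[L [L [L [L [Item c]] :: [Item x]] :: [Item c]] :: [Item x]]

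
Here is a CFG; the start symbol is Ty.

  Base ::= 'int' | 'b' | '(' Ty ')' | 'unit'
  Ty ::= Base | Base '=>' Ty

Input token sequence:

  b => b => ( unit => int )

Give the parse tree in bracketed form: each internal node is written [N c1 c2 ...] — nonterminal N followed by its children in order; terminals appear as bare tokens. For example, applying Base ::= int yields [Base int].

[Ty [Base b] => [Ty [Base b] => [Ty [Base ( [Ty [Base unit] => [Ty [Base int]]] )]]]]

Ty
Base => Ty
b => Ty
b => Base => Ty
b => b => Ty
b => b => Base
b => b => ( Ty )
b => b => ( Base => Ty )
b => b => ( unit => Ty )
b => b => ( unit => Base )
b => b => ( unit => int )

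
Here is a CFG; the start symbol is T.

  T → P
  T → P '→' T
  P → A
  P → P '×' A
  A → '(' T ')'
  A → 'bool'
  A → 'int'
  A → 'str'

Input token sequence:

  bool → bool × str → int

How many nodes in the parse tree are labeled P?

[T [P [A bool]] → [T [P [P [A bool]] × [A str]] → [T [P [A int]]]]]

4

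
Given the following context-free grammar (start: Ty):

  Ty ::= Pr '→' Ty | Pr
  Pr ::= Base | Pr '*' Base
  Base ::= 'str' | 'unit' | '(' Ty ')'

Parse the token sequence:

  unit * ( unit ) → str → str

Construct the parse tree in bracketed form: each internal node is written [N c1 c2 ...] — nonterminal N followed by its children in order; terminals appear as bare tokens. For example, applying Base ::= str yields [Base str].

[Ty [Pr [Pr [Base unit]] * [Base ( [Ty [Pr [Base unit]]] )]] → [Ty [Pr [Base str]] → [Ty [Pr [Base str]]]]]

Ty
Pr → Ty
Pr * Base → Ty
Base * Base → Ty
unit * Base → Ty
unit * ( Ty ) → Ty
unit * ( Pr ) → Ty
unit * ( Base ) → Ty
unit * ( unit ) → Ty
unit * ( unit ) → Pr → Ty
unit * ( unit ) → Base → Ty
unit * ( unit ) → str → Ty
unit * ( unit ) → str → Pr
unit * ( unit ) → str → Base
unit * ( unit ) → str → str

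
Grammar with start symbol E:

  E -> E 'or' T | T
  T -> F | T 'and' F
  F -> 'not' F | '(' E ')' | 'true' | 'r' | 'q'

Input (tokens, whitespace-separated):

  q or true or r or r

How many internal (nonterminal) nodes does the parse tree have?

12

[E [E [E [E [T [F q]]] or [T [F true]]] or [T [F r]]] or [T [F r]]]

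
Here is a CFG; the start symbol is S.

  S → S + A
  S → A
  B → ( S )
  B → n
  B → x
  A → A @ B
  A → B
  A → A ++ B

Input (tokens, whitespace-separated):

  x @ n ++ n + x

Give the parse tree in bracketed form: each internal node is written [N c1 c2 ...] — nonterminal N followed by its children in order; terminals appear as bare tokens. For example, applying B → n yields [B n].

S
S + A
A + A
A ++ B + A
A @ B ++ B + A
B @ B ++ B + A
x @ B ++ B + A
x @ n ++ B + A
x @ n ++ n + A
x @ n ++ n + B
x @ n ++ n + x

[S [S [A [A [A [B x]] @ [B n]] ++ [B n]]] + [A [B x]]]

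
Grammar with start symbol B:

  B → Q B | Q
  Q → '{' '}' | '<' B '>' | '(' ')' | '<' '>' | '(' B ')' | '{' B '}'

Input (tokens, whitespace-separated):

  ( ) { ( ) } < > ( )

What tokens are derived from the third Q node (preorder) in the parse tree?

( )

[B [Q ( )] [B [Q { [B [Q ( )]] }] [B [Q < >] [B [Q ( )]]]]]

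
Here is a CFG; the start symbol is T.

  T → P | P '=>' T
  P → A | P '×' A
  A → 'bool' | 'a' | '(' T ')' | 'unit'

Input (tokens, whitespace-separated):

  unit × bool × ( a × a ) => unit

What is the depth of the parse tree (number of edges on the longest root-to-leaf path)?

7

[T [P [P [P [A unit]] × [A bool]] × [A ( [T [P [P [A a]] × [A a]]] )]] => [T [P [A unit]]]]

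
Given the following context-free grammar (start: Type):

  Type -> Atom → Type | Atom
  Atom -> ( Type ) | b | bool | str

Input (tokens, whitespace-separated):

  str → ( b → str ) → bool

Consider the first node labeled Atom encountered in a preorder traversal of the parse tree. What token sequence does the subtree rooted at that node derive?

str

[Type [Atom str] → [Type [Atom ( [Type [Atom b] → [Type [Atom str]]] )] → [Type [Atom bool]]]]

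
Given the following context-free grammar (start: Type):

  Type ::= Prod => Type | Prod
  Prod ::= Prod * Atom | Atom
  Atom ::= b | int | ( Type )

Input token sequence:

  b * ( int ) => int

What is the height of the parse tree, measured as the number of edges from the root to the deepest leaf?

6

[Type [Prod [Prod [Atom b]] * [Atom ( [Type [Prod [Atom int]]] )]] => [Type [Prod [Atom int]]]]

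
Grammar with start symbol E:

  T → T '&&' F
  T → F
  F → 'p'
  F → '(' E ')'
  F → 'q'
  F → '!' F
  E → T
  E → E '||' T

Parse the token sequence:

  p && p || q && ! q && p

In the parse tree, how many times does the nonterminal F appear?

[E [E [T [T [F p]] && [F p]]] || [T [T [T [F q]] && [F ! [F q]]] && [F p]]]

6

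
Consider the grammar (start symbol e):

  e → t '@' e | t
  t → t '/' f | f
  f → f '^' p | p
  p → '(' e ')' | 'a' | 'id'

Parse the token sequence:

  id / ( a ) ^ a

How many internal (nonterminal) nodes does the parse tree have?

13

[e [t [t [f [p id]]] / [f [f [p ( [e [t [f [p a]]]] )]] ^ [p a]]]]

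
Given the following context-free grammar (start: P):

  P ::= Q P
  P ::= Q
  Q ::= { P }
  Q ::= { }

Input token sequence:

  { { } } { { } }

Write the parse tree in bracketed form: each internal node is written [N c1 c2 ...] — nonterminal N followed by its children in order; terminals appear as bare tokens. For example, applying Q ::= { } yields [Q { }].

[P [Q { [P [Q { }]] }] [P [Q { [P [Q { }]] }]]]

P
Q P
{ P } P
{ Q } P
{ { } } P
{ { } } Q
{ { } } { P }
{ { } } { Q }
{ { } } { { } }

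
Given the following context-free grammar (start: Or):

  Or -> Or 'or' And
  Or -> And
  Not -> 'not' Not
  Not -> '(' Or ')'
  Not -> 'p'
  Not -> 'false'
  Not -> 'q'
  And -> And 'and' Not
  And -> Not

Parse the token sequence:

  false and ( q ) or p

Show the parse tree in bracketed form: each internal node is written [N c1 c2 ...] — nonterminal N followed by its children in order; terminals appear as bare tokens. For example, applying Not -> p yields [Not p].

[Or [Or [And [And [Not false]] and [Not ( [Or [And [Not q]]] )]]] or [And [Not p]]]

Or
Or or And
And or And
And and Not or And
Not and Not or And
false and Not or And
false and ( Or ) or And
false and ( And ) or And
false and ( Not ) or And
false and ( q ) or And
false and ( q ) or Not
false and ( q ) or p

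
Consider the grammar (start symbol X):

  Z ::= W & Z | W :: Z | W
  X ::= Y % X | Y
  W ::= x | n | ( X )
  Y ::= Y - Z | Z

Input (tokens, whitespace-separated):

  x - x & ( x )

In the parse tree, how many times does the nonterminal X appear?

[X [Y [Y [Z [W x]]] - [Z [W x] & [Z [W ( [X [Y [Z [W x]]]] )]]]]]

2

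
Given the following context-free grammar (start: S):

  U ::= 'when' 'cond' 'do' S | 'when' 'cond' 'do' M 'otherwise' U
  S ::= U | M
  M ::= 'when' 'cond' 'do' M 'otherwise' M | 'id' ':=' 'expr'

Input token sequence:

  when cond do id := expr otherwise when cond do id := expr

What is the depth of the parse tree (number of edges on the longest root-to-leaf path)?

[S [U when cond do [M id := expr] otherwise [U when cond do [S [M id := expr]]]]]

5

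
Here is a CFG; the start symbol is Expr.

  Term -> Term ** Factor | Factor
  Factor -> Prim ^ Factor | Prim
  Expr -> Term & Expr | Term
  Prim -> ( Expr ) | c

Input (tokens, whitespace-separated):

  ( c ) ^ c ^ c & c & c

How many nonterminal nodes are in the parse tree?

20

[Expr [Term [Factor [Prim ( [Expr [Term [Factor [Prim c]]]] )] ^ [Factor [Prim c] ^ [Factor [Prim c]]]]] & [Expr [Term [Factor [Prim c]]] & [Expr [Term [Factor [Prim c]]]]]]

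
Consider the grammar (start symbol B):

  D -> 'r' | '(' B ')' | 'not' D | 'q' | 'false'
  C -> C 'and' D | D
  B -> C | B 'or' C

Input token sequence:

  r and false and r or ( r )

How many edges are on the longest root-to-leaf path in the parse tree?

6

[B [B [C [C [C [D r]] and [D false]] and [D r]]] or [C [D ( [B [C [D r]]] )]]]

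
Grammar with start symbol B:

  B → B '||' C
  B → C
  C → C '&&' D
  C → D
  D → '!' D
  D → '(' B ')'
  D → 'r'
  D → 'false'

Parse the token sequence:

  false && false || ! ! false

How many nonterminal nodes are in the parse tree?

[B [B [C [C [D false]] && [D false]]] || [C [D ! [D ! [D false]]]]]

10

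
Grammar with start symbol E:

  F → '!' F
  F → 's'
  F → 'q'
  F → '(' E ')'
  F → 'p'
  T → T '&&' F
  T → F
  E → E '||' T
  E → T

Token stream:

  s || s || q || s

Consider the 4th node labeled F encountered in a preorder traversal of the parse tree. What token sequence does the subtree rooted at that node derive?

[E [E [E [E [T [F s]]] || [T [F s]]] || [T [F q]]] || [T [F s]]]

s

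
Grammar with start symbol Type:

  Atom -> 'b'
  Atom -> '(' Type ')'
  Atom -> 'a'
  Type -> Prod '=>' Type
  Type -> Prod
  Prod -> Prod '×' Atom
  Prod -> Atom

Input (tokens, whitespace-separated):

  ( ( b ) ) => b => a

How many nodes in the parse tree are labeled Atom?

5

[Type [Prod [Atom ( [Type [Prod [Atom ( [Type [Prod [Atom b]]] )]]] )]] => [Type [Prod [Atom b]] => [Type [Prod [Atom a]]]]]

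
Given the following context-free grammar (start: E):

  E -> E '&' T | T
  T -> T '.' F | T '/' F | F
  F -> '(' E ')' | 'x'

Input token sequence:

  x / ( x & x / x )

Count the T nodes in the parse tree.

5

[E [T [T [F x]] / [F ( [E [E [T [F x]]] & [T [T [F x]] / [F x]]] )]]]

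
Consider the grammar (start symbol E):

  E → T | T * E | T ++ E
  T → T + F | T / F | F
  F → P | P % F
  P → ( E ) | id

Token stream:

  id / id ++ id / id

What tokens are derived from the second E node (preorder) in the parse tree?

id / id

[E [T [T [F [P id]]] / [F [P id]]] ++ [E [T [T [F [P id]]] / [F [P id]]]]]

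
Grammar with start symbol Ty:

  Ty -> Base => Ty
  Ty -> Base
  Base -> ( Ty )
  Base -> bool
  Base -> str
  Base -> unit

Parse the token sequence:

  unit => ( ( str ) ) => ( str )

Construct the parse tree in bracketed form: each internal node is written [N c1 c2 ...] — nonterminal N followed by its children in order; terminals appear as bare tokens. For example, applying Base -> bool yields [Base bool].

Ty
Base => Ty
unit => Ty
unit => Base => Ty
unit => ( Ty ) => Ty
unit => ( Base ) => Ty
unit => ( ( Ty ) ) => Ty
unit => ( ( Base ) ) => Ty
unit => ( ( str ) ) => Ty
unit => ( ( str ) ) => Base
unit => ( ( str ) ) => ( Ty )
unit => ( ( str ) ) => ( Base )
unit => ( ( str ) ) => ( str )

[Ty [Base unit] => [Ty [Base ( [Ty [Base ( [Ty [Base str]] )]] )] => [Ty [Base ( [Ty [Base str]] )]]]]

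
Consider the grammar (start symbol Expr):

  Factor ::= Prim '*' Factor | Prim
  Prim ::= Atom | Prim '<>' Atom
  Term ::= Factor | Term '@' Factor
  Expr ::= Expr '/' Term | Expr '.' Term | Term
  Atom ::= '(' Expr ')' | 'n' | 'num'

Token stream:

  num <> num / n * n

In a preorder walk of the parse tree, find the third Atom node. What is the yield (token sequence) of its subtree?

n

[Expr [Expr [Term [Factor [Prim [Prim [Atom num]] <> [Atom num]]]]] / [Term [Factor [Prim [Atom n]] * [Factor [Prim [Atom n]]]]]]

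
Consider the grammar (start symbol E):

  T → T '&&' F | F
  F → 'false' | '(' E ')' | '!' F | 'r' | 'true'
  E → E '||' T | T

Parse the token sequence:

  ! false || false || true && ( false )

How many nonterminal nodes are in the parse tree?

[E [E [E [T [F ! [F false]]]] || [T [F false]]] || [T [T [F true]] && [F ( [E [T [F false]]] )]]]

15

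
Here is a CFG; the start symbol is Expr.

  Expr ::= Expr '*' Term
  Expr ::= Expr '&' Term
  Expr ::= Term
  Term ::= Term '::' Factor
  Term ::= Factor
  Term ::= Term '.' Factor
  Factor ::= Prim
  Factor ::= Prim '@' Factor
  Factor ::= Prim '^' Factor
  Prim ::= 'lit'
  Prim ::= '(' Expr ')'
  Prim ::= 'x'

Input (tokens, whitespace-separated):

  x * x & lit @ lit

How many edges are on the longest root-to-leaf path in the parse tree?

6

[Expr [Expr [Expr [Term [Factor [Prim x]]]] * [Term [Factor [Prim x]]]] & [Term [Factor [Prim lit] @ [Factor [Prim lit]]]]]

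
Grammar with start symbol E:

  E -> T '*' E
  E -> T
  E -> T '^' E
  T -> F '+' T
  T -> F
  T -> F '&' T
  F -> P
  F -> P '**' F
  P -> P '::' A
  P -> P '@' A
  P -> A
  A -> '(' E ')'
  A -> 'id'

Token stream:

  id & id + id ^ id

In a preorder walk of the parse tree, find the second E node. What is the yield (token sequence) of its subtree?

id

[E [T [F [P [A id]]] & [T [F [P [A id]]] + [T [F [P [A id]]]]]] ^ [E [T [F [P [A id]]]]]]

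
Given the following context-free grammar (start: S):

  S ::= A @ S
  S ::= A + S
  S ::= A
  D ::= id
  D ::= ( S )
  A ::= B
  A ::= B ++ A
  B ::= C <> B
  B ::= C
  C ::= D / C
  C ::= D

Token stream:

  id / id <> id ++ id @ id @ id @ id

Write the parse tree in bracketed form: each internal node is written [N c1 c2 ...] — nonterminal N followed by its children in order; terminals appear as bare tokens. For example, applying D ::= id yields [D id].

[S [A [B [C [D id] / [C [D id]]] <> [B [C [D id]]]] ++ [A [B [C [D id]]]]] @ [S [A [B [C [D id]]]] @ [S [A [B [C [D id]]]] @ [S [A [B [C [D id]]]]]]]]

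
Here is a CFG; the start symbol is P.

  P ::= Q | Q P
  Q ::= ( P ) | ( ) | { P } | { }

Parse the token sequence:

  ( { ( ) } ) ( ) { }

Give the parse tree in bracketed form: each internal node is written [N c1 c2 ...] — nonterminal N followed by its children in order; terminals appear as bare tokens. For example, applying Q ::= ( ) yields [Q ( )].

[P [Q ( [P [Q { [P [Q ( )]] }]] )] [P [Q ( )] [P [Q { }]]]]

P
Q P
( P ) P
( Q ) P
( { P } ) P
( { Q } ) P
( { ( ) } ) P
( { ( ) } ) Q P
( { ( ) } ) ( ) P
( { ( ) } ) ( ) Q
( { ( ) } ) ( ) { }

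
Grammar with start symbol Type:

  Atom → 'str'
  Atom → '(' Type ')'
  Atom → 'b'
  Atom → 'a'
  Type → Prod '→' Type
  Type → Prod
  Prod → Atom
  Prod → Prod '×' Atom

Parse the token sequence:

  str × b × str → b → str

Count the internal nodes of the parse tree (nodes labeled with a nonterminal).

[Type [Prod [Prod [Prod [Atom str]] × [Atom b]] × [Atom str]] → [Type [Prod [Atom b]] → [Type [Prod [Atom str]]]]]

13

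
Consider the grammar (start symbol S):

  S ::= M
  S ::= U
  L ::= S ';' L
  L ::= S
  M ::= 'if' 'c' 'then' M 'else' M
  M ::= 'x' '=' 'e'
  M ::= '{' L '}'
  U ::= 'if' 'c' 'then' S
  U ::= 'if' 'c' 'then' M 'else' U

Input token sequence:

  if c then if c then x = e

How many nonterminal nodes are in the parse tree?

[S [U if c then [S [U if c then [S [M x = e]]]]]]

6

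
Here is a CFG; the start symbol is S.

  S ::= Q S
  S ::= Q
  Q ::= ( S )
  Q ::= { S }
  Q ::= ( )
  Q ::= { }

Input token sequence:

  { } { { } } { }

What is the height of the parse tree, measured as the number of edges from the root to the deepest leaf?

5

[S [Q { }] [S [Q { [S [Q { }]] }] [S [Q { }]]]]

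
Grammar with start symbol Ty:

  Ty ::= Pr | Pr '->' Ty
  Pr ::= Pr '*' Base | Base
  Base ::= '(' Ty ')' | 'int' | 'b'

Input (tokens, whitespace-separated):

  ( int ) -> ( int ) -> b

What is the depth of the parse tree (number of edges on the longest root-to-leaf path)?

[Ty [Pr [Base ( [Ty [Pr [Base int]]] )]] -> [Ty [Pr [Base ( [Ty [Pr [Base int]]] )]] -> [Ty [Pr [Base b]]]]]

7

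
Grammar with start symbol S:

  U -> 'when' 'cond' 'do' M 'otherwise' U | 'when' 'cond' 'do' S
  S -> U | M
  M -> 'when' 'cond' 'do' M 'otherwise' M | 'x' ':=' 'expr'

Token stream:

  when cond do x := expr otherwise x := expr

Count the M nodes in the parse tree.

3

[S [M when cond do [M x := expr] otherwise [M x := expr]]]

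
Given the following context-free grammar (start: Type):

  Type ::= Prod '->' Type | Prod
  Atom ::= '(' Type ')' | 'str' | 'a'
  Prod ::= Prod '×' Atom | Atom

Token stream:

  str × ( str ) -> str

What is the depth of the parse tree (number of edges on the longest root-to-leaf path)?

[Type [Prod [Prod [Atom str]] × [Atom ( [Type [Prod [Atom str]]] )]] -> [Type [Prod [Atom str]]]]

6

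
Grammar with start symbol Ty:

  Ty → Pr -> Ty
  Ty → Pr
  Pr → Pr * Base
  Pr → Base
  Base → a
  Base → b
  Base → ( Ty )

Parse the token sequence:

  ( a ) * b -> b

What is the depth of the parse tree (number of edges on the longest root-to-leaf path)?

[Ty [Pr [Pr [Base ( [Ty [Pr [Base a]]] )]] * [Base b]] -> [Ty [Pr [Base b]]]]

7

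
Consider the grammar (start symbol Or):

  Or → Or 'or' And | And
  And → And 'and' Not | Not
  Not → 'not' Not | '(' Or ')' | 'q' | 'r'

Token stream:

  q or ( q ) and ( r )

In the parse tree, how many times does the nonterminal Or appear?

[Or [Or [And [Not q]]] or [And [And [Not ( [Or [And [Not q]]] )]] and [Not ( [Or [And [Not r]]] )]]]

4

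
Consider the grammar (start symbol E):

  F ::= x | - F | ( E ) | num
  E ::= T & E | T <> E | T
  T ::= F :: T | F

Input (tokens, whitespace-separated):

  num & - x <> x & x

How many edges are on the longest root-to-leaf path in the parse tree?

6

[E [T [F num]] & [E [T [F - [F x]]] <> [E [T [F x]] & [E [T [F x]]]]]]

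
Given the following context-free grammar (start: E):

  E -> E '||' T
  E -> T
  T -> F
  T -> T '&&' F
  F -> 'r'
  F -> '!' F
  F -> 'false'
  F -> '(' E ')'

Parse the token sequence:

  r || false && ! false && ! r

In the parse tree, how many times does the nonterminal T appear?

4

[E [E [T [F r]]] || [T [T [T [F false]] && [F ! [F false]]] && [F ! [F r]]]]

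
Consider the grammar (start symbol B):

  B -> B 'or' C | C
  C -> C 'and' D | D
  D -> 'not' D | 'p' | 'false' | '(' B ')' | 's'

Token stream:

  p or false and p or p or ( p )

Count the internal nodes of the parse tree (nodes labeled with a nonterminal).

[B [B [B [B [C [D p]]] or [C [C [D false]] and [D p]]] or [C [D p]]] or [C [D ( [B [C [D p]]] )]]]

17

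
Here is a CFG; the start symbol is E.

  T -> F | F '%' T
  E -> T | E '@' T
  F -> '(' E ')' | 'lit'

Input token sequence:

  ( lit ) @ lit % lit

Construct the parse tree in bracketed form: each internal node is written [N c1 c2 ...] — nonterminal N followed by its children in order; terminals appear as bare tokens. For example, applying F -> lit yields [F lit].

[E [E [T [F ( [E [T [F lit]]] )]]] @ [T [F lit] % [T [F lit]]]]

E
E @ T
T @ T
F @ T
( E ) @ T
( T ) @ T
( F ) @ T
( lit ) @ T
( lit ) @ F % T
( lit ) @ lit % T
( lit ) @ lit % F
( lit ) @ lit % lit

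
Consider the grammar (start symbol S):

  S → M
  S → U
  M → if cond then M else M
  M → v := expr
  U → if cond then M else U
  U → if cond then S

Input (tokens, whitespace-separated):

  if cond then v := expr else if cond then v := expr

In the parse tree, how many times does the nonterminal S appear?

[S [U if cond then [M v := expr] else [U if cond then [S [M v := expr]]]]]

2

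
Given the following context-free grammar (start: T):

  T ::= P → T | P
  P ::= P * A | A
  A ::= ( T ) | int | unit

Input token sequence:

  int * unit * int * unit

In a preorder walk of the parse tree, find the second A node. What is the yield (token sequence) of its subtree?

unit

[T [P [P [P [P [A int]] * [A unit]] * [A int]] * [A unit]]]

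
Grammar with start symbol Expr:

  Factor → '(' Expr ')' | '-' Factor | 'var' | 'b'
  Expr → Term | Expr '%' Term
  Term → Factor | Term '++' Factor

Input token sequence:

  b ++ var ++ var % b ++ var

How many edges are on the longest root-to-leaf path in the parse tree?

[Expr [Expr [Term [Term [Term [Factor b]] ++ [Factor var]] ++ [Factor var]]] % [Term [Term [Factor b]] ++ [Factor var]]]

6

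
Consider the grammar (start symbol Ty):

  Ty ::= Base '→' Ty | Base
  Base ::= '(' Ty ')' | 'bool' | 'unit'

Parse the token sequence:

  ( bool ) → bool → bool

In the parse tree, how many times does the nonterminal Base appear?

4

[Ty [Base ( [Ty [Base bool]] )] → [Ty [Base bool] → [Ty [Base bool]]]]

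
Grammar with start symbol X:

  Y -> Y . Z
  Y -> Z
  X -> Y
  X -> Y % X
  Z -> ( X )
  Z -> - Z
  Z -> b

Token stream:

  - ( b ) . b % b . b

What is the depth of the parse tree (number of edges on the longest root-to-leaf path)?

[X [Y [Y [Z - [Z ( [X [Y [Z b]]] )]]] . [Z b]] % [X [Y [Y [Z b]] . [Z b]]]]

8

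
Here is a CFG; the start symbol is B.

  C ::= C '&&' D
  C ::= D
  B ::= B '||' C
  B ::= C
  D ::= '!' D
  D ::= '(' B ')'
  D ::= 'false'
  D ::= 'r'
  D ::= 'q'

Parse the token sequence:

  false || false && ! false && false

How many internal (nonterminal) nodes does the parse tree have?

[B [B [C [D false]]] || [C [C [C [D false]] && [D ! [D false]]] && [D false]]]

11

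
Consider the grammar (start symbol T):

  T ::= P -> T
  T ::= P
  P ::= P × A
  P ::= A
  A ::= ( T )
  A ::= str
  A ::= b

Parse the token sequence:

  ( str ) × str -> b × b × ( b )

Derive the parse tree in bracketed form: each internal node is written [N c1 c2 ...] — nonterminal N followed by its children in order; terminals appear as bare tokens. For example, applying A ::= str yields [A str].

[T [P [P [A ( [T [P [A str]]] )]] × [A str]] -> [T [P [P [P [A b]] × [A b]] × [A ( [T [P [A b]]] )]]]]

T
P -> T
P × A -> T
A × A -> T
( T ) × A -> T
( P ) × A -> T
( A ) × A -> T
( str ) × A -> T
( str ) × str -> T
( str ) × str -> P
( str ) × str -> P × A
( str ) × str -> P × A × A
( str ) × str -> A × A × A
( str ) × str -> b × A × A
( str ) × str -> b × b × A
( str ) × str -> b × b × ( T )
( str ) × str -> b × b × ( P )
( str ) × str -> b × b × ( A )
( str ) × str -> b × b × ( b )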